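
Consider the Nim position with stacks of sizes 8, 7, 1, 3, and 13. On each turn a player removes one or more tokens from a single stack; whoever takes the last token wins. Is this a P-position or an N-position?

P-position

Nim-sum: 8 XOR 7 XOR 1 XOR 3 XOR 13 = 0.
The nim-sum is 0, so this is a P-position: the player to move is in a losing position under optimal play.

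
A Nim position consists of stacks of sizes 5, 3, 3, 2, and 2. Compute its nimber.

5

Write each in binary and XOR column by column:
  101  (5)
  011  (3)
  011  (3)
  010  (2)
  010  (2)
  ---
  101  (5)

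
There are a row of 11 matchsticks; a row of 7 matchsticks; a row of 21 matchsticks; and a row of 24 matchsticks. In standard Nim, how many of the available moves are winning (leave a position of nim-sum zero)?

3

Compute the nim-sum pairwise:
11 ⊕ 7 = 12
12 ⊕ 21 = 25
25 ⊕ 24 = 1
The overall nim-sum is X = 1. A row of size p has a winning move iff p XOR X < p (reduce it to p XOR X).
  11: 11 XOR 1 = 10 < 11 — winning move (to 10).
  7: 7 XOR 1 = 6 < 7 — winning move (to 6).
  21: 21 XOR 1 = 20 < 21 — winning move (to 20).
  24: 24 XOR 1 = 25 ≥ 24 — no move.
That gives 3 winning moves.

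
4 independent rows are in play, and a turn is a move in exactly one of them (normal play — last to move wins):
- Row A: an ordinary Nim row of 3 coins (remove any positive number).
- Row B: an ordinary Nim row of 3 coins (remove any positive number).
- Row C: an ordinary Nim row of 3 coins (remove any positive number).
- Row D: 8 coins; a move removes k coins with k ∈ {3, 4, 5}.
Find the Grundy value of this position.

Row A is a plain Nim row of size 3, so its Grundy value is 3.
Row B is a plain Nim row of size 3, so its Grundy value is 3.
Row C is a plain Nim row of size 3, so its Grundy value is 3.
Grundy values for row D (subtraction set {3, 4, 5}):
k:     0  1  2  3  4  5  6  7  8
g(k):  0  0  0  1  1  1  2  2  0
So g(8) = 0.
The value of a disjunctive sum is the nim-sum of the parts.
Combined value = 3 XOR 3 XOR 3 XOR 0 = 3.

3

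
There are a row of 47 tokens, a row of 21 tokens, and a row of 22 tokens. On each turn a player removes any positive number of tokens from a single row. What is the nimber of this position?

Compute the nim-sum pairwise:
47 ⊕ 21 = 58
58 ⊕ 22 = 44

44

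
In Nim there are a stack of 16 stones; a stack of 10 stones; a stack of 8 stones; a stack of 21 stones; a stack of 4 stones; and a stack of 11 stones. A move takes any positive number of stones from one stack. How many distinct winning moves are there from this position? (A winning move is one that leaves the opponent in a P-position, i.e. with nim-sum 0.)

Nim-sum: 16 ^ 10 ^ 8 ^ 21 ^ 4 ^ 11 = 8.
The overall nim-sum is X = 8. A stack of size p has a winning move iff p XOR X < p (reduce it to p XOR X).
  16: 16 XOR 8 = 24 ≥ 16 — no move.
  10: 10 XOR 8 = 2 < 10 — winning move (to 2).
  8: 8 XOR 8 = 0 < 8 — winning move (to 0).
  21: 21 XOR 8 = 29 ≥ 21 — no move.
  4: 4 XOR 8 = 12 ≥ 4 — no move.
  11: 11 XOR 8 = 3 < 11 — winning move (to 3).
That gives 3 winning moves.

3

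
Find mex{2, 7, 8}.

0 is not in the set, so the mex is 0.

0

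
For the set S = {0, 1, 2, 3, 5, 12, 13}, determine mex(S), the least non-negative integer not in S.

The values 0, 1, 2, 3 are all present; 4 is the first non-negative integer missing from the set.

4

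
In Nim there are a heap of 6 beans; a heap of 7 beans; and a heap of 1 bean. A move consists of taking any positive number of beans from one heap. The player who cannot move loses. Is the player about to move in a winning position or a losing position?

Losing position

Compute the nim-sum pairwise:
6 XOR 7 = 1
1 XOR 1 = 0
The nim-sum is 0, so this is a P-position: the player to move is in a losing position under optimal play.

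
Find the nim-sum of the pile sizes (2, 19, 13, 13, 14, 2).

29

Compute the nim-sum pairwise:
2 ⊕ 19 = 17
17 ⊕ 13 = 28
28 ⊕ 13 = 17
17 ⊕ 14 = 31
31 ⊕ 2 = 29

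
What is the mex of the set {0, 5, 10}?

0 is in the set but 1 is not, so the mex is 1.

1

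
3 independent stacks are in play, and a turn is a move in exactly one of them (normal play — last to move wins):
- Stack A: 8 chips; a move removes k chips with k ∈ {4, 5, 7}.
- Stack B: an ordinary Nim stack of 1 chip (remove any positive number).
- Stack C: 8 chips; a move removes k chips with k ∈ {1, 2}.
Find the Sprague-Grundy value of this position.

1

Grundy values for stack A (subtraction set {4, 5, 7}):
g(0) = mex{} = 0
g(1) = mex{} = 0
g(2) = mex{} = 0
g(3) = mex{} = 0
g(4) = mex{0} = 1
g(5) = mex{0} = 1
g(6) = mex{0} = 1
g(7) = mex{0} = 1
g(8) = mex{0,1} = 2
So g(8) = 2.
Stack B is a plain Nim stack of size 1, so its Grundy value is 1.
For stack C, compute g(0), g(1), … with moves {1, 2}:
g(0) = mex{} = 0
g(1) = mex{0} = 1
g(2) = mex{0,1} = 2
g(3) = mex{1,2} = 0
g(4) = mex{0,2} = 1
g(5) = mex{0,1} = 2
g(6) = mex{1,2} = 0
g(7) = mex{0,2} = 1
g(8) = mex{0,1} = 2
So g(8) = 2.
By the Sprague-Grundy theorem, the Grundy value of a sum of independent games is the XOR of the component values.
Combined value = 2 ⊕ 1 ⊕ 2 = 1.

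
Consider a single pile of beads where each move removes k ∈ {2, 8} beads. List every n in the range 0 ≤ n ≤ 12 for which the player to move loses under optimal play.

0, 1, 4, 5, 10, 11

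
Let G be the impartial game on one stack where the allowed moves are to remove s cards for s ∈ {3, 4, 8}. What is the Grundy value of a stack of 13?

0

Grundy values for subtraction set {3, 4, 8}:
k:     0  1  2  3  4  5  6  7  8  9 10 11 12 13
g(k):  0  0  0  1  1  1  2  0  2  3  1  3  0  0
So g(13) = 0.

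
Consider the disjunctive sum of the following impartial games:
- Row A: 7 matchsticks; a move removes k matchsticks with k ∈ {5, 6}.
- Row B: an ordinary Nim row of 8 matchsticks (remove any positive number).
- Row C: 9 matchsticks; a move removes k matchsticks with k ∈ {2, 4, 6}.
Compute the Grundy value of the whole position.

9

Build the Grundy sequence for row A with g(k) = mex{g(k−s) : s ∈ {5, 6}, s ≤ k}:
k:     0  1  2  3  4  5  6  7
g(k):  0  0  0  0  0  1  1  1
So g(7) = 1.
Row B is a plain Nim row of size 8, so its Grundy value is 8.
Grundy values for row C (subtraction set {2, 4, 6}):
g(0) = mex{} = 0
g(1) = mex{} = 0
g(2) = mex{0} = 1
g(3) = mex{0} = 1
g(4) = mex{0,1} = 2
g(5) = mex{0,1} = 2
g(6) = mex{0,1,2} = 3
g(7) = mex{0,1,2} = 3
g(8) = mex{1,2,3} = 0
g(9) = mex{1,2,3} = 0
So g(9) = 0.
By the Sprague-Grundy theorem, the Grundy value of a sum of independent games is the XOR of the component values.
Combined value = 1 ⊕ 8 ⊕ 0 = 9.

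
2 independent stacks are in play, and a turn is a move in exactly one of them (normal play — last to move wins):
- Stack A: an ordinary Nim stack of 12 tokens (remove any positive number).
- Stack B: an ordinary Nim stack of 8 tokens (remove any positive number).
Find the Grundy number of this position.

4

Stack A is a plain Nim stack of size 12, so its Grundy value is 12.
Stack B is a plain Nim stack of size 8, so its Grundy value is 8.
The value of a disjunctive sum is the nim-sum of the parts.
Combined value = 12 ⊕ 8 = 4.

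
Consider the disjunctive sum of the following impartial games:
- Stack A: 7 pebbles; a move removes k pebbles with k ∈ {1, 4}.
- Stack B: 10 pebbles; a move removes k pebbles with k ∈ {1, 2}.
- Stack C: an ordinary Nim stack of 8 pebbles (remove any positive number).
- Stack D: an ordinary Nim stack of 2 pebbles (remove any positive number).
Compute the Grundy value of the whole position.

11

Grundy values for stack A (subtraction set {1, 4}):
g(0) = mex{} = 0
g(1) = mex{0} = 1
g(2) = mex{1} = 0
g(3) = mex{0} = 1
g(4) = mex{0,1} = 2
g(5) = mex{1,2} = 0
g(6) = mex{0} = 1
g(7) = mex{1} = 0
So g(7) = 0.
Grundy values for stack B (subtraction set {1, 2}):
k:     0  1  2  3  4  5  6  7  8  9 10
g(k):  0  1  2  0  1  2  0  1  2  0  1
So g(10) = 1.
Stack C is a plain Nim stack of size 8, so its Grundy value is 8.
Stack D is a plain Nim stack of size 2, so its Grundy value is 2.
The value of a disjunctive sum is the nim-sum of the parts.
Combined value = 0 ⊕ 1 ⊕ 8 ⊕ 2 = 11.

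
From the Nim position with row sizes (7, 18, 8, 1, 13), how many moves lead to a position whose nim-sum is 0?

In binary:
  00111  (7)
  10010  (18)
  01000  (8)
  00001  (1)
  01101  (13)
  -----
  10001  (17)
The overall nim-sum is X = 17. A row of size p has a winning move iff p XOR X < p (reduce it to p XOR X).
  7: 7 XOR 17 = 22 ≥ 7 — no move.
  18: 18 XOR 17 = 3 < 18 — winning move (to 3).
  8: 8 XOR 17 = 25 ≥ 8 — no move.
  1: 1 XOR 17 = 16 ≥ 1 — no move.
  13: 13 XOR 17 = 28 ≥ 13 — no move.
That gives 1 winning move.

1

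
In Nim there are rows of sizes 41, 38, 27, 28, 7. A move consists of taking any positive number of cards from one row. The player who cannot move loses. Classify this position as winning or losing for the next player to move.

Winning position

Compute the nim-sum pairwise:
41 ⊕ 38 = 15
15 ⊕ 27 = 20
20 ⊕ 28 = 8
8 ⊕ 7 = 15
The nim-sum is 15 ≠ 0, so this is an N-position: the player to move can win.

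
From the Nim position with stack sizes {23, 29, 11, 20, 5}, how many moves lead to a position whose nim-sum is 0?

Write each in binary and XOR column by column:
  10111  (23)
  11101  (29)
  01011  (11)
  10100  (20)
  00101  (5)
  -----
  10000  (16)
The overall nim-sum is X = 16. A stack of size p has a winning move iff p XOR X < p (reduce it to p XOR X).
  23: 23 XOR 16 = 7 < 23 — winning move (to 7).
  29: 29 XOR 16 = 13 < 29 — winning move (to 13).
  11: 11 XOR 16 = 27 ≥ 11 — no move.
  20: 20 XOR 16 = 4 < 20 — winning move (to 4).
  5: 5 XOR 16 = 21 ≥ 5 — no move.
That gives 3 winning moves.

3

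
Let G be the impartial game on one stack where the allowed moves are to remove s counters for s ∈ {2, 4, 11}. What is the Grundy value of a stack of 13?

0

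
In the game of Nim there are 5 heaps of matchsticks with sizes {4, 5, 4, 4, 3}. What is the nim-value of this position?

2

In binary:
  100  (4)
  101  (5)
  100  (4)
  100  (4)
  011  (3)
  ---
  010  (2)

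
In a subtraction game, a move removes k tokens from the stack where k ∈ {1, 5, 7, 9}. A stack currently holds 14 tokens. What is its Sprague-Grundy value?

Compute g(0), g(1), … for moves {1, 5, 7, 9}:
g(0) = mex{} = 0
g(1) = mex{0} = 1
g(2) = mex{1} = 0
g(3) = mex{0} = 1
g(4) = mex{1} = 0
g(5) = mex{0} = 1
g(6) = mex{1} = 0
g(7) = mex{0} = 1
g(8) = mex{1} = 0
g(9) = mex{0} = 1
g(10) = mex{1} = 0
g(11) = mex{0} = 1
g(12) = mex{1} = 0
g(13) = mex{0} = 1
g(14) = mex{1} = 0
So g(14) = 0.

0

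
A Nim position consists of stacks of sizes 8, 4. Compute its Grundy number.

Compute the nim-sum pairwise:
8 ^ 4 = 12

12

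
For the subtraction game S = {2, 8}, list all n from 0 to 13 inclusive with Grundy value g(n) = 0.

0, 1, 4, 5, 10, 11

Build the Grundy sequence with g(k) = mex{g(k−s) : s ∈ {2, 8}, s ≤ k}:
k:     0  1  2  3  4  5  6  7  8  9 10 11 12 13
g(k):  0  0  1  1  0  0  1  1  2  2  0  0  1  1
The P-positions (g = 0) in 0..13 are 0, 1, 4, 5, 10, 11.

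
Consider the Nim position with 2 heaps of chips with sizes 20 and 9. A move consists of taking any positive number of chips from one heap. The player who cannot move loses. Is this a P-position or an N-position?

N-position

Compute the nim-sum pairwise:
20 ^ 9 = 29
The nim-sum is 29 ≠ 0, so this is an N-position: the player to move can win.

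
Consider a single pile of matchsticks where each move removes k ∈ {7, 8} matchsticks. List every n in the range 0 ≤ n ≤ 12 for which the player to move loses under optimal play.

Compute g(0), g(1), … for moves {7, 8}:
k:     0  1  2  3  4  5  6  7  8  9 10 11 12
g(k):  0  0  0  0  0  0  0  1  1  1  1  1  1
The P-positions (g = 0) in 0..12 are 0, 1, 2, 3, 4, 5, 6.

0, 1, 2, 3, 4, 5, 6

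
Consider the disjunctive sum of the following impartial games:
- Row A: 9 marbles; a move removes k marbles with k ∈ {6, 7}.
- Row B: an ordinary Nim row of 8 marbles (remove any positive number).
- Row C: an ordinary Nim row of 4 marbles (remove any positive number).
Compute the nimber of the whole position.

13

For row A, compute g(0), g(1), … with moves {6, 7}:
g(0) = mex{} = 0
g(1) = mex{} = 0
g(2) = mex{} = 0
g(3) = mex{} = 0
g(4) = mex{} = 0
g(5) = mex{} = 0
g(6) = mex{0} = 1
g(7) = mex{0} = 1
g(8) = mex{0} = 1
g(9) = mex{0} = 1
So g(9) = 1.
Row B is a plain Nim row of size 8, so its Grundy value is 8.
Row C is a plain Nim row of size 4, so its Grundy value is 4.
The value of a disjunctive sum is the nim-sum of the parts.
Combined value = 1 ⊕ 8 ⊕ 4 = 13.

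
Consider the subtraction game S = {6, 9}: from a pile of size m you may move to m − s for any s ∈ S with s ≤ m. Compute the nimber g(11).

Grundy values for subtraction set {6, 9}:
g(0) = mex{} = 0
g(1) = mex{} = 0
g(2) = mex{} = 0
g(3) = mex{} = 0
g(4) = mex{} = 0
g(5) = mex{} = 0
g(6) = mex{0} = 1
g(7) = mex{0} = 1
g(8) = mex{0} = 1
g(9) = mex{0} = 1
g(10) = mex{0} = 1
g(11) = mex{0} = 1
So g(11) = 1.

1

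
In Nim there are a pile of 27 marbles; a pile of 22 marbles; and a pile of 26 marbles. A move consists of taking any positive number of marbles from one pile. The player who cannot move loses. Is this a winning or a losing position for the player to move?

Winning position

Nim-sum: 27 XOR 22 XOR 26 = 23.
The nim-sum is 23 ≠ 0, so this is an N-position: the player to move can win.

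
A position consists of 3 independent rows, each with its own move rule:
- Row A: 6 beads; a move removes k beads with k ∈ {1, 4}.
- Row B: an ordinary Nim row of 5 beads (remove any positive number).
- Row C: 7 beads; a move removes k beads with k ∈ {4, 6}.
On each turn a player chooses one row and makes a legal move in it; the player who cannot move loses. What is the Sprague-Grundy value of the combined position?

For row A, compute g(0), g(1), … with moves {1, 4}:
k:     0  1  2  3  4  5  6
g(k):  0  1  0  1  2  0  1
So g(6) = 1.
Row B is a plain Nim row of size 5, so its Grundy value is 5.
Build the Grundy sequence for row C with g(k) = mex{g(k−s) : s ∈ {4, 6}, s ≤ k}:
k:     0  1  2  3  4  5  6  7
g(k):  0  0  0  0  1  1  1  1
So g(7) = 1.
By the Sprague-Grundy theorem, the Grundy value of a sum of independent games is the XOR of the component values.
Combined value = 1 XOR 5 XOR 1 = 5.

5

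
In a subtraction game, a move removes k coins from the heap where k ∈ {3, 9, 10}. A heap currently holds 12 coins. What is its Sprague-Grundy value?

Compute g(0), g(1), … for moves {3, 9, 10}:
g(0) = mex{} = 0
g(1) = mex{} = 0
g(2) = mex{} = 0
g(3) = mex{0} = 1
g(4) = mex{0} = 1
g(5) = mex{0} = 1
g(6) = mex{1} = 0
g(7) = mex{1} = 0
g(8) = mex{1} = 0
g(9) = mex{0} = 1
g(10) = mex{0} = 1
g(11) = mex{0} = 1
g(12) = mex{0,1} = 2
So g(12) = 2.

2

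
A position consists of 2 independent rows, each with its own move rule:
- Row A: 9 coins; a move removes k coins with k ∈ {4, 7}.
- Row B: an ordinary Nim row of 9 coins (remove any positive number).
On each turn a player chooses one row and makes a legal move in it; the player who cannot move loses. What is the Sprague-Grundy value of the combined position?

11

Grundy values for row A (subtraction set {4, 7}):
k:     0  1  2  3  4  5  6  7  8  9
g(k):  0  0  0  0  1  1  1  1  2  2
So g(9) = 2.
Row B is a plain Nim row of size 9, so its Grundy value is 9.
By the Sprague-Grundy theorem, the Grundy value of a sum of independent games is the XOR of the component values.
Combined value = 2 ⊕ 9 = 11.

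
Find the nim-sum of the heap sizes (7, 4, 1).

2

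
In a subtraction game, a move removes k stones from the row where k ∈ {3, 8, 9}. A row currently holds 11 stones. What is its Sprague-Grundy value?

Build the Grundy sequence with g(k) = mex{g(k−s) : s ∈ {3, 8, 9}, s ≤ k}:
k:     0  1  2  3  4  5  6  7  8  9 10 11
g(k):  0  0  0  1  1  1  0  0  2  1  1  3
So g(11) = 3.

3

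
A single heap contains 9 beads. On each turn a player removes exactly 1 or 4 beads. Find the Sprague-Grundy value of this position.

Compute g(0), g(1), … for moves {1, 4}:
g(0) = mex{} = 0
g(1) = mex{0} = 1
g(2) = mex{1} = 0
g(3) = mex{0} = 1
g(4) = mex{0,1} = 2
g(5) = mex{1,2} = 0
g(6) = mex{0} = 1
g(7) = mex{1} = 0
g(8) = mex{0,2} = 1
g(9) = mex{0,1} = 2
So g(9) = 2.

2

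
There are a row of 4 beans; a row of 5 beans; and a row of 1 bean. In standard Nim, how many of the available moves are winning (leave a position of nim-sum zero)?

Nim-sum: 4 ⊕ 5 ⊕ 1 = 0.
The nim-sum is already 0, so every move leaves a nonzero nim-sum — there are no winning moves.

0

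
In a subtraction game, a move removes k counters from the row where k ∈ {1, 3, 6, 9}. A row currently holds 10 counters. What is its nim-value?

2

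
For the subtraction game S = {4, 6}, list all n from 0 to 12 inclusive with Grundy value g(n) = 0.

0, 1, 2, 3, 10, 11, 12

Build the Grundy sequence with g(k) = mex{g(k−s) : s ∈ {4, 6}, s ≤ k}:
k:     0  1  2  3  4  5  6  7  8  9 10 11 12
g(k):  0  0  0  0  1  1  1  1  2  2  0  0  0
The P-positions (g = 0) in 0..12 are 0, 1, 2, 3, 10, 11, 12.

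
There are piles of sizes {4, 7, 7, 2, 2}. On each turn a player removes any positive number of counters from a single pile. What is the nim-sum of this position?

Write each in binary and XOR column by column:
  100  (4)
  111  (7)
  111  (7)
  010  (2)
  010  (2)
  ---
  100  (4)

4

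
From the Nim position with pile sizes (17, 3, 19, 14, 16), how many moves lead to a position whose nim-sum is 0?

Compute the nim-sum pairwise:
17 XOR 3 = 18
18 XOR 19 = 1
1 XOR 14 = 15
15 XOR 16 = 31
The overall nim-sum is X = 31. A pile of size p has a winning move iff p XOR X < p (reduce it to p XOR X).
  17: 17 XOR 31 = 14 < 17 — winning move (to 14).
  3: 3 XOR 31 = 28 ≥ 3 — no move.
  19: 19 XOR 31 = 12 < 19 — winning move (to 12).
  14: 14 XOR 31 = 17 ≥ 14 — no move.
  16: 16 XOR 31 = 15 < 16 — winning move (to 15).
That gives 3 winning moves.

3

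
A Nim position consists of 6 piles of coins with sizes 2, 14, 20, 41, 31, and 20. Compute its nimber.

58

In binary:
  000010  (2)
  001110  (14)
  010100  (20)
  101001  (41)
  011111  (31)
  010100  (20)
  ------
  111010  (58)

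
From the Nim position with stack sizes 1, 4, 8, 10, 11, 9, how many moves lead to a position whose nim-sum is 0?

1

Nim-sum: 1 XOR 4 XOR 8 XOR 10 XOR 11 XOR 9 = 5.
The overall nim-sum is X = 5. A stack of size p has a winning move iff p XOR X < p (reduce it to p XOR X).
  1: 1 XOR 5 = 4 ≥ 1 — no move.
  4: 4 XOR 5 = 1 < 4 — winning move (to 1).
  8: 8 XOR 5 = 13 ≥ 8 — no move.
  10: 10 XOR 5 = 15 ≥ 10 — no move.
  11: 11 XOR 5 = 14 ≥ 11 — no move.
  9: 9 XOR 5 = 12 ≥ 9 — no move.
That gives 1 winning move.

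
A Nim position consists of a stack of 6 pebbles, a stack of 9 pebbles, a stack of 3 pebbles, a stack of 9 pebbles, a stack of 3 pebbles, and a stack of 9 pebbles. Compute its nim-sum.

15

Compute the nim-sum pairwise:
6 XOR 9 = 15
15 XOR 3 = 12
12 XOR 9 = 5
5 XOR 3 = 6
6 XOR 9 = 15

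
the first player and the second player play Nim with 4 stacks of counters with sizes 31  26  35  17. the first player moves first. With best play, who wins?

Compute the nim-sum pairwise:
31 XOR 26 = 5
5 XOR 35 = 38
38 XOR 17 = 55
The nim-sum is 55 ≠ 0, so this is an N-position: the player to move can win; the first player has a winning move.

the first player wins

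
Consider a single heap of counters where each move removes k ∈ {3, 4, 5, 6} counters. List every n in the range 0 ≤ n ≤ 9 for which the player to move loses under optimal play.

0, 1, 2, 9

Grundy values for subtraction set {3, 4, 5, 6}:
k:     0  1  2  3  4  5  6  7  8  9
g(k):  0  0  0  1  1  1  2  2  2  0
The P-positions (g = 0) in 0..9 are 0, 1, 2, 9.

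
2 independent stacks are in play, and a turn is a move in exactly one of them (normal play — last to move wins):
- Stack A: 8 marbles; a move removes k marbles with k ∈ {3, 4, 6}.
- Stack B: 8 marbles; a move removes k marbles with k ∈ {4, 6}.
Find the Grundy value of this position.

Build the Grundy sequence for stack A with g(k) = mex{g(k−s) : s ∈ {3, 4, 6}, s ≤ k}:
g(0) = mex{} = 0
g(1) = mex{} = 0
g(2) = mex{} = 0
g(3) = mex{0} = 1
g(4) = mex{0} = 1
g(5) = mex{0} = 1
g(6) = mex{0,1} = 2
g(7) = mex{0,1} = 2
g(8) = mex{0,1} = 2
So g(8) = 2.
For stack B, compute g(0), g(1), … with moves {4, 6}:
k:     0  1  2  3  4  5  6  7  8
g(k):  0  0  0  0  1  1  1  1  2
So g(8) = 2.
By the Sprague-Grundy theorem, the Grundy value of a sum of independent games is the XOR of the component values.
Combined value = 2 XOR 2 = 0.

0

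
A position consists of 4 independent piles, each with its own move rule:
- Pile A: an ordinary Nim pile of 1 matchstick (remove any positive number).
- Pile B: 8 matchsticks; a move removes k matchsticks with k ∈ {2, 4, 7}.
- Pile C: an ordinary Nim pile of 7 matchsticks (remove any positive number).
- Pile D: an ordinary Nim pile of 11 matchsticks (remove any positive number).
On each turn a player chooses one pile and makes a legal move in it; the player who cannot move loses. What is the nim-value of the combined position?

12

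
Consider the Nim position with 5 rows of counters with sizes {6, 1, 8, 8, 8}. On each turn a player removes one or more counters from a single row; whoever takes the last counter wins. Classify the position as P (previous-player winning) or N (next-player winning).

Bitwise XOR of the heap sizes:
  0110  (6)
  0001  (1)
  1000  (8)
  1000  (8)
  1000  (8)
  ----
  1111  (15)
The nim-sum is 15 ≠ 0, so this is an N-position: the player to move can win.

N-position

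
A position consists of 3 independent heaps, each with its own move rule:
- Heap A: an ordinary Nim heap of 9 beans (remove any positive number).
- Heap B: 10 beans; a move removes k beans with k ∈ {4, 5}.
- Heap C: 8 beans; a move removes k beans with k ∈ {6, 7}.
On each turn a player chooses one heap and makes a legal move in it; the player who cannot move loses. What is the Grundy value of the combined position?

8

Heap A is a plain Nim heap of size 9, so its Grundy value is 9.
For heap B, compute g(0), g(1), … with moves {4, 5}:
g(0) = mex{} = 0
g(1) = mex{} = 0
g(2) = mex{} = 0
g(3) = mex{} = 0
g(4) = mex{0} = 1
g(5) = mex{0} = 1
g(6) = mex{0} = 1
g(7) = mex{0} = 1
g(8) = mex{0,1} = 2
g(9) = mex{1} = 0
g(10) = mex{1} = 0
So g(10) = 0.
Grundy values for heap C (subtraction set {6, 7}):
k:     0  1  2  3  4  5  6  7  8
g(k):  0  0  0  0  0  0  1  1  1
So g(8) = 1.
By the Sprague-Grundy theorem, the Grundy value of a sum of independent games is the XOR of the component values.
Combined value = 9 XOR 0 XOR 1 = 8.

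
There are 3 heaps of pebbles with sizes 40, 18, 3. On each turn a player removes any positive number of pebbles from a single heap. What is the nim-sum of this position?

57

Compute the nim-sum pairwise:
40 ^ 18 = 58
58 ^ 3 = 57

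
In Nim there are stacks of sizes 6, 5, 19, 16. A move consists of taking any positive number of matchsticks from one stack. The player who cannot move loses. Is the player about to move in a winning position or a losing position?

Losing position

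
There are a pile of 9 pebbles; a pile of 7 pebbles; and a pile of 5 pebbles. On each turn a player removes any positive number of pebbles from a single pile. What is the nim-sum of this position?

Nim-sum: 9 XOR 7 XOR 5 = 11.

11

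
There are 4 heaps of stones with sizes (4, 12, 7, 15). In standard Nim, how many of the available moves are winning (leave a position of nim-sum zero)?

0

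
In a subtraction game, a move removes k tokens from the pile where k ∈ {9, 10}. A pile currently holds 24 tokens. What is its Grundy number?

0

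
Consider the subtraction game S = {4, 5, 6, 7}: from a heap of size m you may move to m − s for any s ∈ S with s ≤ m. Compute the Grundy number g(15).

1

Compute g(0), g(1), … for moves {4, 5, 6, 7}:
k:     0  1  2  3  4  5  6  7  8  9 10 11 12 13 14 15
g(k):  0  0  0  0  1  1  1  1  2  2  2  0  0  0  0  1
So g(15) = 1.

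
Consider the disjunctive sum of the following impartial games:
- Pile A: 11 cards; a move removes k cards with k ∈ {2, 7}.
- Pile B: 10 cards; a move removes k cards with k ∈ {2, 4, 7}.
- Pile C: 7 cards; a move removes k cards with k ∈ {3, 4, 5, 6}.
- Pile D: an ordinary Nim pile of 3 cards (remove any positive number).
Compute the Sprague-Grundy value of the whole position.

Build the Grundy sequence for pile A with g(k) = mex{g(k−s) : s ∈ {2, 7}, s ≤ k}:
k:     0  1  2  3  4  5  6  7  8  9 10 11
g(k):  0  0  1  1  0  0  1  1  2  0  0  1
So g(11) = 1.
Build the Grundy sequence for pile B with g(k) = mex{g(k−s) : s ∈ {2, 4, 7}, s ≤ k}:
g(0) = mex{} = 0
g(1) = mex{} = 0
g(2) = mex{0} = 1
g(3) = mex{0} = 1
g(4) = mex{0,1} = 2
g(5) = mex{0,1} = 2
g(6) = mex{1,2} = 0
g(7) = mex{0,1,2} = 3
g(8) = mex{0,2} = 1
g(9) = mex{1,2,3} = 0
g(10) = mex{0,1} = 2
So g(10) = 2.
Grundy values for pile C (subtraction set {3, 4, 5, 6}):
k:     0  1  2  3  4  5  6  7
g(k):  0  0  0  1  1  1  2  2
So g(7) = 2.
Pile D is a plain Nim pile of size 3, so its Grundy value is 3.
By the Sprague-Grundy theorem, the Grundy value of a sum of independent games is the XOR of the component values.
Combined value = 1 ⊕ 2 ⊕ 2 ⊕ 3 = 2.

2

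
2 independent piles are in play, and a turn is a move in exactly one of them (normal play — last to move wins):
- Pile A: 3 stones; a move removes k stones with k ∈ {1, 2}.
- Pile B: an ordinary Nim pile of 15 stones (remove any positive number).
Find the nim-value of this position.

Grundy values for pile A (subtraction set {1, 2}):
k:     0  1  2  3
g(k):  0  1  2  0
So g(3) = 0.
Pile B is a plain Nim pile of size 15, so its Grundy value is 15.
The value of a disjunctive sum is the nim-sum of the parts.
Combined value = 0 ⊕ 15 = 15.

15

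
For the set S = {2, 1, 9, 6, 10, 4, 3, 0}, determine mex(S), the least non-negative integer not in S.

The values 0, 1, 2, 3, 4 are all present; 5 is the first non-negative integer missing from the set.

5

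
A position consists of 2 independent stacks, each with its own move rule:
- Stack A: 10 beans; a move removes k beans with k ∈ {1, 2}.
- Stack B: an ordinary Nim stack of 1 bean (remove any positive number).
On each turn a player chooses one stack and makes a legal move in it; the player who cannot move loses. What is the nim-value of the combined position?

0

Grundy values for stack A (subtraction set {1, 2}):
g(0) = mex{} = 0
g(1) = mex{0} = 1
g(2) = mex{0,1} = 2
g(3) = mex{1,2} = 0
g(4) = mex{0,2} = 1
g(5) = mex{0,1} = 2
g(6) = mex{1,2} = 0
g(7) = mex{0,2} = 1
g(8) = mex{0,1} = 2
g(9) = mex{1,2} = 0
g(10) = mex{0,2} = 1
So g(10) = 1.
Stack B is a plain Nim stack of size 1, so its Grundy value is 1.
The value of a disjunctive sum is the nim-sum of the parts.
Combined value = 1 ⊕ 1 = 0.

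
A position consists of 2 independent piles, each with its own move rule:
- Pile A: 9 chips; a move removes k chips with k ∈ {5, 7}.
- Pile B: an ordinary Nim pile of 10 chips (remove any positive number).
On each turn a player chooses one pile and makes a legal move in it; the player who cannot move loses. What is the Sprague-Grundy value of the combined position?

11

Grundy values for pile A (subtraction set {5, 7}):
k:     0  1  2  3  4  5  6  7  8  9
g(k):  0  0  0  0  0  1  1  1  1  1
So g(9) = 1.
Pile B is a plain Nim pile of size 10, so its Grundy value is 10.
The value of a disjunctive sum is the nim-sum of the parts.
Combined value = 1 ⊕ 10 = 11.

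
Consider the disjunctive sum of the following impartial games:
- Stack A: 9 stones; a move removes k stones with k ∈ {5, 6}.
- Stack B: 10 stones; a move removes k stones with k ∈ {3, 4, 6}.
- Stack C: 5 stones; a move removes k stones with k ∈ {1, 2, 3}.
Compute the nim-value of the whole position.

0

Grundy values for stack A (subtraction set {5, 6}):
g(0) = mex{} = 0
g(1) = mex{} = 0
g(2) = mex{} = 0
g(3) = mex{} = 0
g(4) = mex{} = 0
g(5) = mex{0} = 1
g(6) = mex{0} = 1
g(7) = mex{0} = 1
g(8) = mex{0} = 1
g(9) = mex{0} = 1
So g(9) = 1.
For stack B, compute g(0), g(1), … with moves {3, 4, 6}:
g(0) = mex{} = 0
g(1) = mex{} = 0
g(2) = mex{} = 0
g(3) = mex{0} = 1
g(4) = mex{0} = 1
g(5) = mex{0} = 1
g(6) = mex{0,1} = 2
g(7) = mex{0,1} = 2
g(8) = mex{0,1} = 2
g(9) = mex{1,2} = 0
g(10) = mex{1,2} = 0
So g(10) = 0.
For stack C, compute g(0), g(1), … with moves {1, 2, 3}:
g(0) = mex{} = 0
g(1) = mex{0} = 1
g(2) = mex{0,1} = 2
g(3) = mex{0,1,2} = 3
g(4) = mex{1,2,3} = 0
g(5) = mex{0,2,3} = 1
So g(5) = 1.
The value of a disjunctive sum is the nim-sum of the parts.
Combined value = 1 ⊕ 0 ⊕ 1 = 0.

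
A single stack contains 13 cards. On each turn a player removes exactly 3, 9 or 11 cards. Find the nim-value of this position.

2

Compute g(0), g(1), … for moves {3, 9, 11}:
k:     0  1  2  3  4  5  6  7  8  9 10 11 12 13
g(k):  0  0  0  1  1  1  0  0  0  1  1  1  2  2
So g(13) = 2.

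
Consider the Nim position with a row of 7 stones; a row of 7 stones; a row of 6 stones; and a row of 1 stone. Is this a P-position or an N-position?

N-position

Nim-sum: 7 XOR 7 XOR 6 XOR 1 = 7.
The nim-sum is 7 ≠ 0, so this is an N-position: the player to move can win.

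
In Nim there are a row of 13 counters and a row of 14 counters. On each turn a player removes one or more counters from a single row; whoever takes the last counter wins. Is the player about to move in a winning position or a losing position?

Nim-sum: 13 ⊕ 14 = 3.
The nim-sum is 3 ≠ 0, so this is an N-position: the player to move can win.

Winning position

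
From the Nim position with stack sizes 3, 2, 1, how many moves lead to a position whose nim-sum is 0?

Nim-sum: 3 ^ 2 ^ 1 = 0.
The nim-sum is already 0, so every move leaves a nonzero nim-sum — there are no winning moves.

0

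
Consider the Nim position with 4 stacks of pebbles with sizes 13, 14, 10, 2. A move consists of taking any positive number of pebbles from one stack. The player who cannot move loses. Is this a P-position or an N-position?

N-position

Nim-sum: 13 ⊕ 14 ⊕ 10 ⊕ 2 = 11.
The nim-sum is 11 ≠ 0, so this is an N-position: the player to move can win.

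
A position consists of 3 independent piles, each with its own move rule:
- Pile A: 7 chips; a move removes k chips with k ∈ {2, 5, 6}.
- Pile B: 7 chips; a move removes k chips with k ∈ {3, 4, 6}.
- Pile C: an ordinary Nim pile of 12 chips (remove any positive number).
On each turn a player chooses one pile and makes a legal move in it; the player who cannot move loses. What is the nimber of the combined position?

13

Grundy values for pile A (subtraction set {2, 5, 6}):
g(0) = mex{} = 0
g(1) = mex{} = 0
g(2) = mex{0} = 1
g(3) = mex{0} = 1
g(4) = mex{1} = 0
g(5) = mex{0,1} = 2
g(6) = mex{0} = 1
g(7) = mex{0,1,2} = 3
So g(7) = 3.
Build the Grundy sequence for pile B with g(k) = mex{g(k−s) : s ∈ {3, 4, 6}, s ≤ k}:
k:     0  1  2  3  4  5  6  7
g(k):  0  0  0  1  1  1  2  2
So g(7) = 2.
Pile C is a plain Nim pile of size 12, so its Grundy value is 12.
By the Sprague-Grundy theorem, the Grundy value of a sum of independent games is the XOR of the component values.
Combined value = 3 ⊕ 2 ⊕ 12 = 13.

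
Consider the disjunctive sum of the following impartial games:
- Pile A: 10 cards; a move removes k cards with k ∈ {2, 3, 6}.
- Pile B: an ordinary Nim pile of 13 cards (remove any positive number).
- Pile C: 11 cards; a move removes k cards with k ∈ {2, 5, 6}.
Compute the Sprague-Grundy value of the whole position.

Build the Grundy sequence for pile A with g(k) = mex{g(k−s) : s ∈ {2, 3, 6}, s ≤ k}:
k:     0  1  2  3  4  5  6  7  8  9 10
g(k):  0  0  1  1  2  0  3  1  2  0  0
So g(10) = 0.
Pile B is a plain Nim pile of size 13, so its Grundy value is 13.
Grundy values for pile C (subtraction set {2, 5, 6}):
k:     0  1  2  3  4  5  6  7  8  9 10 11
g(k):  0  0  1  1  0  2  1  3  0  2  1  0
So g(11) = 0.
The value of a disjunctive sum is the nim-sum of the parts.
Combined value = 0 XOR 13 XOR 0 = 13.

13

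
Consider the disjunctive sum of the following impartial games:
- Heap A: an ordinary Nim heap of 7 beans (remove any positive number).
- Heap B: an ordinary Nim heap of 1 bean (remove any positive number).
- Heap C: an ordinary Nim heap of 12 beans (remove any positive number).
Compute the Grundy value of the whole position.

10

Heap A is a plain Nim heap of size 7, so its Grundy value is 7.
Heap B is a plain Nim heap of size 1, so its Grundy value is 1.
Heap C is a plain Nim heap of size 12, so its Grundy value is 12.
The value of a disjunctive sum is the nim-sum of the parts.
Combined value = 7 XOR 1 XOR 12 = 10.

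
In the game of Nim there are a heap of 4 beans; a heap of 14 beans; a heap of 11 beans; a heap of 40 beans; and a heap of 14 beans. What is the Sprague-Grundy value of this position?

39

Compute the nim-sum pairwise:
4 ⊕ 14 = 10
10 ⊕ 11 = 1
1 ⊕ 40 = 41
41 ⊕ 14 = 39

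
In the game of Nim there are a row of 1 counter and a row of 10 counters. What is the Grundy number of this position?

Bitwise XOR of the heap sizes:
  0001  (1)
  1010  (10)
  ----
  1011  (11)

11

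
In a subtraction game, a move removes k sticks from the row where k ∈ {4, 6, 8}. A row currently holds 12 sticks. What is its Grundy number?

0

Grundy values for subtraction set {4, 6, 8}:
g(0) = mex{} = 0
g(1) = mex{} = 0
g(2) = mex{} = 0
g(3) = mex{} = 0
g(4) = mex{0} = 1
g(5) = mex{0} = 1
g(6) = mex{0} = 1
g(7) = mex{0} = 1
g(8) = mex{0,1} = 2
g(9) = mex{0,1} = 2
g(10) = mex{0,1} = 2
g(11) = mex{0,1} = 2
g(12) = mex{1,2} = 0
So g(12) = 0.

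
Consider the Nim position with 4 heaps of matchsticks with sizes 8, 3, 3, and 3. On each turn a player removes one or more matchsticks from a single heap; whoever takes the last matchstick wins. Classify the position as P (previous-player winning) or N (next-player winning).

Compute the nim-sum pairwise:
8 XOR 3 = 11
11 XOR 3 = 8
8 XOR 3 = 11
The nim-sum is 11 ≠ 0, so this is an N-position: the player to move can win.

N-position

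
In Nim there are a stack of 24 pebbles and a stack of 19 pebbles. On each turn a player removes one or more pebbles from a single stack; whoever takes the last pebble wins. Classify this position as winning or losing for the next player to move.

Winning position

Compute the nim-sum pairwise:
24 ⊕ 19 = 11
The nim-sum is 11 ≠ 0, so this is an N-position: the player to move can win.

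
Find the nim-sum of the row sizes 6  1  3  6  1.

In binary:
  110  (6)
  001  (1)
  011  (3)
  110  (6)
  001  (1)
  ---
  011  (3)

3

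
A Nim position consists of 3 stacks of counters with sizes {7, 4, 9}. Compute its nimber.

10

In binary:
  0111  (7)
  0100  (4)
  1001  (9)
  ----
  1010  (10)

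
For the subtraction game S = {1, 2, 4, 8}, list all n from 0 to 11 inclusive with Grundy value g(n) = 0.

0, 3, 6, 9

Build the Grundy sequence with g(k) = mex{g(k−s) : s ∈ {1, 2, 4, 8}, s ≤ k}:
g(0) = mex{} = 0
g(1) = mex{0} = 1
g(2) = mex{0,1} = 2
g(3) = mex{1,2} = 0
g(4) = mex{0,2} = 1
g(5) = mex{0,1} = 2
g(6) = mex{1,2} = 0
g(7) = mex{0,2} = 1
g(8) = mex{0,1} = 2
g(9) = mex{1,2} = 0
g(10) = mex{0,2} = 1
g(11) = mex{0,1} = 2
The P-positions (g = 0) in 0..11 are 0, 3, 6, 9.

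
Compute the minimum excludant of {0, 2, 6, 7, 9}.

1

0 is in the set but 1 is not, so the mex is 1.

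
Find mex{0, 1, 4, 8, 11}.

The values 0, 1 are all present; 2 is the first non-negative integer missing from the set.

2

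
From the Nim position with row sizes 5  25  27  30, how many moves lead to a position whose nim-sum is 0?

3

Compute the nim-sum pairwise:
5 ^ 25 = 28
28 ^ 27 = 7
7 ^ 30 = 25
The overall nim-sum is X = 25. A row of size p has a winning move iff p XOR X < p (reduce it to p XOR X).
  5: 5 XOR 25 = 28 ≥ 5 — no move.
  25: 25 XOR 25 = 0 < 25 — winning move (to 0).
  27: 27 XOR 25 = 2 < 27 — winning move (to 2).
  30: 30 XOR 25 = 7 < 30 — winning move (to 7).
That gives 3 winning moves.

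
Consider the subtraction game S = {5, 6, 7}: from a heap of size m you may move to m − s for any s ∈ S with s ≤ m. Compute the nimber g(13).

Build the Grundy sequence with g(k) = mex{g(k−s) : s ∈ {5, 6, 7}, s ≤ k}:
k:     0  1  2  3  4  5  6  7  8  9 10 11 12 13
g(k):  0  0  0  0  0  1  1  1  1  1  2  2  0  0
So g(13) = 0.

0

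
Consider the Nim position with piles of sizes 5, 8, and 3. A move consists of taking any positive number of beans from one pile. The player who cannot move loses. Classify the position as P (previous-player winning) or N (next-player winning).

N-position

Nim-sum: 5 XOR 8 XOR 3 = 14.
The nim-sum is 14 ≠ 0, so this is an N-position: the player to move can win.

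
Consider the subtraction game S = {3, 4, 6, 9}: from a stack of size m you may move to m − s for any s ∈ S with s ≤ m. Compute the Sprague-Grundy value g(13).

Build the Grundy sequence with g(k) = mex{g(k−s) : s ∈ {3, 4, 6, 9}, s ≤ k}:
k:     0  1  2  3  4  5  6  7  8  9 10 11 12 13
g(k):  0  0  0  1  1  1  2  2  2  3  3  3  0  0
So g(13) = 0.

0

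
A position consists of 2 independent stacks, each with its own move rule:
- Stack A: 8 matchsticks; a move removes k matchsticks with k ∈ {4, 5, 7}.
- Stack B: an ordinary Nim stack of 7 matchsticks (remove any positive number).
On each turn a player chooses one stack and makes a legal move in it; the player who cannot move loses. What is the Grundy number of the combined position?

5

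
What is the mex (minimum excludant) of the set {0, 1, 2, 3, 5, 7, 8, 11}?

The values 0, 1, 2, 3 are all present; 4 is the first non-negative integer missing from the set.

4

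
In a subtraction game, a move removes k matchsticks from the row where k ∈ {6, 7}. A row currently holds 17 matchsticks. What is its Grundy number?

0

Build the Grundy sequence with g(k) = mex{g(k−s) : s ∈ {6, 7}, s ≤ k}:
k:     0  1  2  3  4  5  6  7  8  9 10 11 12 13 14 15 16 17
g(k):  0  0  0  0  0  0  1  1  1  1  1  1  2  0  0  0  0  0
So g(17) = 0.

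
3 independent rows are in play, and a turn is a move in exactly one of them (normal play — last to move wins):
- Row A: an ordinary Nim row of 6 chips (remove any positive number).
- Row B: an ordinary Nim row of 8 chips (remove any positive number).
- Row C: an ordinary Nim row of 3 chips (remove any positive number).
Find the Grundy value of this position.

Row A is a plain Nim row of size 6, so its Grundy value is 6.
Row B is a plain Nim row of size 8, so its Grundy value is 8.
Row C is a plain Nim row of size 3, so its Grundy value is 3.
The value of a disjunctive sum is the nim-sum of the parts.
Combined value = 6 XOR 8 XOR 3 = 13.

13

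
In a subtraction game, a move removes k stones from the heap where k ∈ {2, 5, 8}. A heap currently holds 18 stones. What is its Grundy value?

Build the Grundy sequence with g(k) = mex{g(k−s) : s ∈ {2, 5, 8}, s ≤ k}:
k:     0  1  2  3  4  5  6  7  8  9 10 11 12 13 14 15 16 17 18
g(k):  0  0  1  1  0  2  1  0  2  1  0  0  1  1  0  2  1  0  2
So g(18) = 2.

2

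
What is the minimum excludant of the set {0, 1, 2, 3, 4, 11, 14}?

5

The values 0, 1, 2, 3, 4 are all present; 5 is the first non-negative integer missing from the set.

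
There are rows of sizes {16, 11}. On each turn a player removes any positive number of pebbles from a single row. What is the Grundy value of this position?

Nim-sum: 16 XOR 11 = 27.

27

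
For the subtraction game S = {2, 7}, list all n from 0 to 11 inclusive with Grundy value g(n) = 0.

Build the Grundy sequence with g(k) = mex{g(k−s) : s ∈ {2, 7}, s ≤ k}:
g(0) = mex{} = 0
g(1) = mex{} = 0
g(2) = mex{0} = 1
g(3) = mex{0} = 1
g(4) = mex{1} = 0
g(5) = mex{1} = 0
g(6) = mex{0} = 1
g(7) = mex{0} = 1
g(8) = mex{0,1} = 2
g(9) = mex{1} = 0
g(10) = mex{1,2} = 0
g(11) = mex{0} = 1
The P-positions (g = 0) in 0..11 are 0, 1, 4, 5, 9, 10.

0, 1, 4, 5, 9, 10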